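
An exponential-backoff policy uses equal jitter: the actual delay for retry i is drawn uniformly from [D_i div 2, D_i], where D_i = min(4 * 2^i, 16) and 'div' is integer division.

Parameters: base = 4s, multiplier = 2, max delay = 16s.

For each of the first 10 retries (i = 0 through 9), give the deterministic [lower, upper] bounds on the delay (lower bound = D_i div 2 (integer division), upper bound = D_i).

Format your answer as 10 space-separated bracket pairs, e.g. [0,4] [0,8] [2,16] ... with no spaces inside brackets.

Computing bounds per retry:
  i=0: D_i=min(4*2^0,16)=4, bounds=[2,4]
  i=1: D_i=min(4*2^1,16)=8, bounds=[4,8]
  i=2: D_i=min(4*2^2,16)=16, bounds=[8,16]
  i=3: D_i=min(4*2^3,16)=16, bounds=[8,16]
  i=4: D_i=min(4*2^4,16)=16, bounds=[8,16]
  i=5: D_i=min(4*2^5,16)=16, bounds=[8,16]
  i=6: D_i=min(4*2^6,16)=16, bounds=[8,16]
  i=7: D_i=min(4*2^7,16)=16, bounds=[8,16]
  i=8: D_i=min(4*2^8,16)=16, bounds=[8,16]
  i=9: D_i=min(4*2^9,16)=16, bounds=[8,16]

Answer: [2,4] [4,8] [8,16] [8,16] [8,16] [8,16] [8,16] [8,16] [8,16] [8,16]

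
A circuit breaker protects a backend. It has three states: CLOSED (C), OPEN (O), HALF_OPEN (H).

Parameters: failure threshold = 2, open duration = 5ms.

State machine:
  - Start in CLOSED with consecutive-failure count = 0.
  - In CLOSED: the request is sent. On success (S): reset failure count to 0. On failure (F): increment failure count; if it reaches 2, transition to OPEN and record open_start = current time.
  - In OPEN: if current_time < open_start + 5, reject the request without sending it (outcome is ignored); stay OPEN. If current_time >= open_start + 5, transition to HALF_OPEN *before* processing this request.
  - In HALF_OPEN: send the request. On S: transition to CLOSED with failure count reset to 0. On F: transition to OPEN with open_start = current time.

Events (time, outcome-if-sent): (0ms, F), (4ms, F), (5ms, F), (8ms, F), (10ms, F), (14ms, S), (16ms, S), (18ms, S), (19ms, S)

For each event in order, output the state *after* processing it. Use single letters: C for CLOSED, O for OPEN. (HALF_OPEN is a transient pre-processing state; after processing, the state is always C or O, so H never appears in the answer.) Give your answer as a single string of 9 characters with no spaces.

State after each event:
  event#1 t=0ms outcome=F: state=CLOSED
  event#2 t=4ms outcome=F: state=OPEN
  event#3 t=5ms outcome=F: state=OPEN
  event#4 t=8ms outcome=F: state=OPEN
  event#5 t=10ms outcome=F: state=OPEN
  event#6 t=14ms outcome=S: state=OPEN
  event#7 t=16ms outcome=S: state=CLOSED
  event#8 t=18ms outcome=S: state=CLOSED
  event#9 t=19ms outcome=S: state=CLOSED

Answer: COOOOOCCC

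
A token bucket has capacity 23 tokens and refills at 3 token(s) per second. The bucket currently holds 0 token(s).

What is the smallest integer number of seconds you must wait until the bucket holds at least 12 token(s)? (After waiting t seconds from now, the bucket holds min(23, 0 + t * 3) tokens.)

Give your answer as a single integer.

Need 0 + t * 3 >= 12, so t >= 12/3.
Smallest integer t = ceil(12/3) = 4.

Answer: 4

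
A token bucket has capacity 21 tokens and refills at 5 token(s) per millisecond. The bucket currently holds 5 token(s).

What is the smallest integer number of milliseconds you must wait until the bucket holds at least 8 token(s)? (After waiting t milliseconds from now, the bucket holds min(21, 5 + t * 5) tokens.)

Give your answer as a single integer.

Need 5 + t * 5 >= 8, so t >= 3/5.
Smallest integer t = ceil(3/5) = 1.

Answer: 1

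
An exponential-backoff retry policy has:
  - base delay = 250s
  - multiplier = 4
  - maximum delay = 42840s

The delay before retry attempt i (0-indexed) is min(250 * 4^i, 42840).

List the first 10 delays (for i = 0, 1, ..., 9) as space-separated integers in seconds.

Computing each delay:
  i=0: min(250*4^0, 42840) = 250
  i=1: min(250*4^1, 42840) = 1000
  i=2: min(250*4^2, 42840) = 4000
  i=3: min(250*4^3, 42840) = 16000
  i=4: min(250*4^4, 42840) = 42840
  i=5: min(250*4^5, 42840) = 42840
  i=6: min(250*4^6, 42840) = 42840
  i=7: min(250*4^7, 42840) = 42840
  i=8: min(250*4^8, 42840) = 42840
  i=9: min(250*4^9, 42840) = 42840

Answer: 250 1000 4000 16000 42840 42840 42840 42840 42840 42840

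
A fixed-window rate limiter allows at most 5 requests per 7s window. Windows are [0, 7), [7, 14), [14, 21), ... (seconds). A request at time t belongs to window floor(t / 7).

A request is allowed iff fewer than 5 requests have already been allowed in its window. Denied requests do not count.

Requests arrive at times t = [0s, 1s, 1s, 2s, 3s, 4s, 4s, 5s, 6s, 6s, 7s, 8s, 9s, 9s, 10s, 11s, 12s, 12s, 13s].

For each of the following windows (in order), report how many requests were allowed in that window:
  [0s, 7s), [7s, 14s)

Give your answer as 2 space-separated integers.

Answer: 5 5

Derivation:
Processing requests:
  req#1 t=0s (window 0): ALLOW
  req#2 t=1s (window 0): ALLOW
  req#3 t=1s (window 0): ALLOW
  req#4 t=2s (window 0): ALLOW
  req#5 t=3s (window 0): ALLOW
  req#6 t=4s (window 0): DENY
  req#7 t=4s (window 0): DENY
  req#8 t=5s (window 0): DENY
  req#9 t=6s (window 0): DENY
  req#10 t=6s (window 0): DENY
  req#11 t=7s (window 1): ALLOW
  req#12 t=8s (window 1): ALLOW
  req#13 t=9s (window 1): ALLOW
  req#14 t=9s (window 1): ALLOW
  req#15 t=10s (window 1): ALLOW
  req#16 t=11s (window 1): DENY
  req#17 t=12s (window 1): DENY
  req#18 t=12s (window 1): DENY
  req#19 t=13s (window 1): DENY

Allowed counts by window: 5 5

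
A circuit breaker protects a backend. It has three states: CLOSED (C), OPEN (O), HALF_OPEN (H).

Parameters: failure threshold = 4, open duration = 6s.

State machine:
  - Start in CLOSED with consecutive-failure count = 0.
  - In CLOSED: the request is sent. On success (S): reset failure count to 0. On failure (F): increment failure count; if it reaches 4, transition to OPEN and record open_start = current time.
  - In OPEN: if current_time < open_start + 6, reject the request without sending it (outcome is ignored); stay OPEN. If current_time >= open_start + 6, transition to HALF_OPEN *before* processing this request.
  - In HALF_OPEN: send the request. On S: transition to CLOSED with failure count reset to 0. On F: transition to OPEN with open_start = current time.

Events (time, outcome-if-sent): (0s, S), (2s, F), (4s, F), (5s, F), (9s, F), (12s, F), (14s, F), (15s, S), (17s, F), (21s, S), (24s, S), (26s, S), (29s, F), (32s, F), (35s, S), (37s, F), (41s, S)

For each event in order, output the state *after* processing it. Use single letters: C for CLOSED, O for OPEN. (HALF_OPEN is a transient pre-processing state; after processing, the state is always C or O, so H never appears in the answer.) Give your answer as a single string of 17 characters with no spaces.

Answer: CCCCOOOCCCCCCCCCC

Derivation:
State after each event:
  event#1 t=0s outcome=S: state=CLOSED
  event#2 t=2s outcome=F: state=CLOSED
  event#3 t=4s outcome=F: state=CLOSED
  event#4 t=5s outcome=F: state=CLOSED
  event#5 t=9s outcome=F: state=OPEN
  event#6 t=12s outcome=F: state=OPEN
  event#7 t=14s outcome=F: state=OPEN
  event#8 t=15s outcome=S: state=CLOSED
  event#9 t=17s outcome=F: state=CLOSED
  event#10 t=21s outcome=S: state=CLOSED
  event#11 t=24s outcome=S: state=CLOSED
  event#12 t=26s outcome=S: state=CLOSED
  event#13 t=29s outcome=F: state=CLOSED
  event#14 t=32s outcome=F: state=CLOSED
  event#15 t=35s outcome=S: state=CLOSED
  event#16 t=37s outcome=F: state=CLOSED
  event#17 t=41s outcome=S: state=CLOSED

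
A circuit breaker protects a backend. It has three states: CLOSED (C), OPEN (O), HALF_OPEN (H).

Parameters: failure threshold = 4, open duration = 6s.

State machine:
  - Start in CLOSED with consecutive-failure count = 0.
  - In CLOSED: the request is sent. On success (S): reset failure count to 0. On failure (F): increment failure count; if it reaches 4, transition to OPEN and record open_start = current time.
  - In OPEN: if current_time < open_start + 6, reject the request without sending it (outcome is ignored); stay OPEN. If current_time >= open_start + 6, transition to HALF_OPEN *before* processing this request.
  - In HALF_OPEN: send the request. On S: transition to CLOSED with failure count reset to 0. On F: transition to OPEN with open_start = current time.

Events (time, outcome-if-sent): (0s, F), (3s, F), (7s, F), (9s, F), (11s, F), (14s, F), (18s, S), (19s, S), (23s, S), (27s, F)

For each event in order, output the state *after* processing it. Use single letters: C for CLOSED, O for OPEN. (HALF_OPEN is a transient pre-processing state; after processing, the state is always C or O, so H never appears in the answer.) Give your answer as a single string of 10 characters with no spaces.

State after each event:
  event#1 t=0s outcome=F: state=CLOSED
  event#2 t=3s outcome=F: state=CLOSED
  event#3 t=7s outcome=F: state=CLOSED
  event#4 t=9s outcome=F: state=OPEN
  event#5 t=11s outcome=F: state=OPEN
  event#6 t=14s outcome=F: state=OPEN
  event#7 t=18s outcome=S: state=CLOSED
  event#8 t=19s outcome=S: state=CLOSED
  event#9 t=23s outcome=S: state=CLOSED
  event#10 t=27s outcome=F: state=CLOSED

Answer: CCCOOOCCCC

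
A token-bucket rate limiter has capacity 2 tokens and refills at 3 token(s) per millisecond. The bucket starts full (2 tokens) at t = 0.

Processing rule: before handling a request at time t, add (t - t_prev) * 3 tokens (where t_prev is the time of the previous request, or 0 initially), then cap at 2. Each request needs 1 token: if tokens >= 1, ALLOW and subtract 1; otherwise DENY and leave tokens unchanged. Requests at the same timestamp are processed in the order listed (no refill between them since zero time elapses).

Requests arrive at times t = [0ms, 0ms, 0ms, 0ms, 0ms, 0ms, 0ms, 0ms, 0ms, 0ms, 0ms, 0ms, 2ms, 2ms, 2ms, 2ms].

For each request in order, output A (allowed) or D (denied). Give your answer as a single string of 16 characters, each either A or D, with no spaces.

Simulating step by step:
  req#1 t=0ms: ALLOW
  req#2 t=0ms: ALLOW
  req#3 t=0ms: DENY
  req#4 t=0ms: DENY
  req#5 t=0ms: DENY
  req#6 t=0ms: DENY
  req#7 t=0ms: DENY
  req#8 t=0ms: DENY
  req#9 t=0ms: DENY
  req#10 t=0ms: DENY
  req#11 t=0ms: DENY
  req#12 t=0ms: DENY
  req#13 t=2ms: ALLOW
  req#14 t=2ms: ALLOW
  req#15 t=2ms: DENY
  req#16 t=2ms: DENY

Answer: AADDDDDDDDDDAADD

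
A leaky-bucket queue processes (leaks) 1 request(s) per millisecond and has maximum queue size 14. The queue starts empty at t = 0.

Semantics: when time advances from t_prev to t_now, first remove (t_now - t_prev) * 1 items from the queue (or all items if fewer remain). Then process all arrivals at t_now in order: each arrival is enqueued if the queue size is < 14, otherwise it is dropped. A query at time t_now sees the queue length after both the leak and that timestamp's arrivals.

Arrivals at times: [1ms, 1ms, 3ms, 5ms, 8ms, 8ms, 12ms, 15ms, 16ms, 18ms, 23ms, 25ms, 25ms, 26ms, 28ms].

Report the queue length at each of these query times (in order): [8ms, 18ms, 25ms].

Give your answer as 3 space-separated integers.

Answer: 2 1 2

Derivation:
Queue lengths at query times:
  query t=8ms: backlog = 2
  query t=18ms: backlog = 1
  query t=25ms: backlog = 2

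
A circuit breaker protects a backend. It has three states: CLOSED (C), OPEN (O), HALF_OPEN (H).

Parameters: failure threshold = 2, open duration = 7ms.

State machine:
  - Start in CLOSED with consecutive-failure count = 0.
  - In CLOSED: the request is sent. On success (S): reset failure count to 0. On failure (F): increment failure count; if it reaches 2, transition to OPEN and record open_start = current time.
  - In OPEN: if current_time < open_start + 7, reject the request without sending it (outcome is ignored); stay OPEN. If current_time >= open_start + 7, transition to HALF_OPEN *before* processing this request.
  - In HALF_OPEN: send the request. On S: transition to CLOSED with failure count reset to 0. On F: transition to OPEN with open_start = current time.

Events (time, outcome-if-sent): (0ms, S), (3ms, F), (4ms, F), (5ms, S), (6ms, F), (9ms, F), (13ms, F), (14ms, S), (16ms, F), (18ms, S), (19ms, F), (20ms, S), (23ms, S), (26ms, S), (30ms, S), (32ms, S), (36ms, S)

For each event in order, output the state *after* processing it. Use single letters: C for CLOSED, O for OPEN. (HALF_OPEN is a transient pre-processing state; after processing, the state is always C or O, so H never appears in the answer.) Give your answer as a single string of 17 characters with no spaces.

State after each event:
  event#1 t=0ms outcome=S: state=CLOSED
  event#2 t=3ms outcome=F: state=CLOSED
  event#3 t=4ms outcome=F: state=OPEN
  event#4 t=5ms outcome=S: state=OPEN
  event#5 t=6ms outcome=F: state=OPEN
  event#6 t=9ms outcome=F: state=OPEN
  event#7 t=13ms outcome=F: state=OPEN
  event#8 t=14ms outcome=S: state=OPEN
  event#9 t=16ms outcome=F: state=OPEN
  event#10 t=18ms outcome=S: state=OPEN
  event#11 t=19ms outcome=F: state=OPEN
  event#12 t=20ms outcome=S: state=CLOSED
  event#13 t=23ms outcome=S: state=CLOSED
  event#14 t=26ms outcome=S: state=CLOSED
  event#15 t=30ms outcome=S: state=CLOSED
  event#16 t=32ms outcome=S: state=CLOSED
  event#17 t=36ms outcome=S: state=CLOSED

Answer: CCOOOOOOOOOCCCCCC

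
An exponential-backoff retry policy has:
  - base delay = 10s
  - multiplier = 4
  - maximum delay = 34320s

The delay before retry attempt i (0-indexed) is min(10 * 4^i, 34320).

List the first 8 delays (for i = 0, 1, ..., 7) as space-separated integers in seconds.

Answer: 10 40 160 640 2560 10240 34320 34320

Derivation:
Computing each delay:
  i=0: min(10*4^0, 34320) = 10
  i=1: min(10*4^1, 34320) = 40
  i=2: min(10*4^2, 34320) = 160
  i=3: min(10*4^3, 34320) = 640
  i=4: min(10*4^4, 34320) = 2560
  i=5: min(10*4^5, 34320) = 10240
  i=6: min(10*4^6, 34320) = 34320
  i=7: min(10*4^7, 34320) = 34320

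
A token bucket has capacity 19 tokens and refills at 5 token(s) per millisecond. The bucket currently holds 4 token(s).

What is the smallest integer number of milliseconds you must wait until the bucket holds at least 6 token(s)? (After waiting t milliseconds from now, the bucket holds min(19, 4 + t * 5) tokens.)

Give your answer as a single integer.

Need 4 + t * 5 >= 6, so t >= 2/5.
Smallest integer t = ceil(2/5) = 1.

Answer: 1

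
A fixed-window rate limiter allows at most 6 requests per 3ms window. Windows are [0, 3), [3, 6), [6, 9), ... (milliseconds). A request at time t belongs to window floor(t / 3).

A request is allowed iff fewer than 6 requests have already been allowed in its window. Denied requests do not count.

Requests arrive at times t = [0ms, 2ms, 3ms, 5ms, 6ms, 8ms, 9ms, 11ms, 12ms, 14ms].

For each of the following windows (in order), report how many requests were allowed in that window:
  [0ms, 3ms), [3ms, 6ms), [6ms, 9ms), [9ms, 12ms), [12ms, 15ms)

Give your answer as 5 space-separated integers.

Answer: 2 2 2 2 2

Derivation:
Processing requests:
  req#1 t=0ms (window 0): ALLOW
  req#2 t=2ms (window 0): ALLOW
  req#3 t=3ms (window 1): ALLOW
  req#4 t=5ms (window 1): ALLOW
  req#5 t=6ms (window 2): ALLOW
  req#6 t=8ms (window 2): ALLOW
  req#7 t=9ms (window 3): ALLOW
  req#8 t=11ms (window 3): ALLOW
  req#9 t=12ms (window 4): ALLOW
  req#10 t=14ms (window 4): ALLOW

Allowed counts by window: 2 2 2 2 2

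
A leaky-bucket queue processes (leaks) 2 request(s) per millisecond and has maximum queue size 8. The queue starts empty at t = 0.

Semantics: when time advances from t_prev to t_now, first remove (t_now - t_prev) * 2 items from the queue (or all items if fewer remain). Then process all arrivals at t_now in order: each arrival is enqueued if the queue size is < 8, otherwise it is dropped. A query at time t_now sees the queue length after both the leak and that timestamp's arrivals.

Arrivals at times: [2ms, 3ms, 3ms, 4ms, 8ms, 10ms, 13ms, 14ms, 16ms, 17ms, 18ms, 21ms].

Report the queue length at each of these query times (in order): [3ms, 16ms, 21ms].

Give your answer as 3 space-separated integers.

Queue lengths at query times:
  query t=3ms: backlog = 2
  query t=16ms: backlog = 1
  query t=21ms: backlog = 1

Answer: 2 1 1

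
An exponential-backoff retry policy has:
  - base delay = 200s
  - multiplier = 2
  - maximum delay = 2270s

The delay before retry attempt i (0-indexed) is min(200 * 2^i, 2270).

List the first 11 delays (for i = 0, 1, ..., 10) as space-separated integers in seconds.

Computing each delay:
  i=0: min(200*2^0, 2270) = 200
  i=1: min(200*2^1, 2270) = 400
  i=2: min(200*2^2, 2270) = 800
  i=3: min(200*2^3, 2270) = 1600
  i=4: min(200*2^4, 2270) = 2270
  i=5: min(200*2^5, 2270) = 2270
  i=6: min(200*2^6, 2270) = 2270
  i=7: min(200*2^7, 2270) = 2270
  i=8: min(200*2^8, 2270) = 2270
  i=9: min(200*2^9, 2270) = 2270
  i=10: min(200*2^10, 2270) = 2270

Answer: 200 400 800 1600 2270 2270 2270 2270 2270 2270 2270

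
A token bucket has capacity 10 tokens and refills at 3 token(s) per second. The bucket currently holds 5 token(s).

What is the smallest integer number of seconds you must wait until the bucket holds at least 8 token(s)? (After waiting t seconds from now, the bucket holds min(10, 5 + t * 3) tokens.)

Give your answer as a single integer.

Answer: 1

Derivation:
Need 5 + t * 3 >= 8, so t >= 3/3.
Smallest integer t = ceil(3/3) = 1.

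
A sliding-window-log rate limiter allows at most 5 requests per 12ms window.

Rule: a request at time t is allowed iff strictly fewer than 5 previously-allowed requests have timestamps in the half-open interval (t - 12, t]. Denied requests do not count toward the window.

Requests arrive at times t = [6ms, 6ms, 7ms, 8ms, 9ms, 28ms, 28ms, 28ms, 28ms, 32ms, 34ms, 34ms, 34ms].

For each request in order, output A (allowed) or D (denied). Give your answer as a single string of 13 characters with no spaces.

Answer: AAAAAAAAAADDD

Derivation:
Tracking allowed requests in the window:
  req#1 t=6ms: ALLOW
  req#2 t=6ms: ALLOW
  req#3 t=7ms: ALLOW
  req#4 t=8ms: ALLOW
  req#5 t=9ms: ALLOW
  req#6 t=28ms: ALLOW
  req#7 t=28ms: ALLOW
  req#8 t=28ms: ALLOW
  req#9 t=28ms: ALLOW
  req#10 t=32ms: ALLOW
  req#11 t=34ms: DENY
  req#12 t=34ms: DENY
  req#13 t=34ms: DENY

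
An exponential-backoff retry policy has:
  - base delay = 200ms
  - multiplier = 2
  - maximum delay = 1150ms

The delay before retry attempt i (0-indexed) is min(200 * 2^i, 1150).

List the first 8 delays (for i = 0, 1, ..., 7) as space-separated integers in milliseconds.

Computing each delay:
  i=0: min(200*2^0, 1150) = 200
  i=1: min(200*2^1, 1150) = 400
  i=2: min(200*2^2, 1150) = 800
  i=3: min(200*2^3, 1150) = 1150
  i=4: min(200*2^4, 1150) = 1150
  i=5: min(200*2^5, 1150) = 1150
  i=6: min(200*2^6, 1150) = 1150
  i=7: min(200*2^7, 1150) = 1150

Answer: 200 400 800 1150 1150 1150 1150 1150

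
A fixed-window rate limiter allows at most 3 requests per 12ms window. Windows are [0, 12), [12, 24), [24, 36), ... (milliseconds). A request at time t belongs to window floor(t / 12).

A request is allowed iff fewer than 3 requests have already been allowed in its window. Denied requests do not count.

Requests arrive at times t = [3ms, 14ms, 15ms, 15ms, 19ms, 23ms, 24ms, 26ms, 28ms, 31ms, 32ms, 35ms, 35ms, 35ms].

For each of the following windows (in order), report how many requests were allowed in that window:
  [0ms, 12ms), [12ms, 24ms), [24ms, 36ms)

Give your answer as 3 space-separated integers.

Answer: 1 3 3

Derivation:
Processing requests:
  req#1 t=3ms (window 0): ALLOW
  req#2 t=14ms (window 1): ALLOW
  req#3 t=15ms (window 1): ALLOW
  req#4 t=15ms (window 1): ALLOW
  req#5 t=19ms (window 1): DENY
  req#6 t=23ms (window 1): DENY
  req#7 t=24ms (window 2): ALLOW
  req#8 t=26ms (window 2): ALLOW
  req#9 t=28ms (window 2): ALLOW
  req#10 t=31ms (window 2): DENY
  req#11 t=32ms (window 2): DENY
  req#12 t=35ms (window 2): DENY
  req#13 t=35ms (window 2): DENY
  req#14 t=35ms (window 2): DENY

Allowed counts by window: 1 3 3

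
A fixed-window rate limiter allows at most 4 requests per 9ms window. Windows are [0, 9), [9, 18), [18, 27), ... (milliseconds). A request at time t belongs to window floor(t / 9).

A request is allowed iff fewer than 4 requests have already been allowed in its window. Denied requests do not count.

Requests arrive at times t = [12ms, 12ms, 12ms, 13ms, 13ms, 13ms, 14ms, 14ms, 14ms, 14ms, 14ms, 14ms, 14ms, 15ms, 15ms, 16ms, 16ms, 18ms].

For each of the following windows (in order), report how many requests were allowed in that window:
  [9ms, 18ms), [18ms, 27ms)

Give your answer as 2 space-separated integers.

Processing requests:
  req#1 t=12ms (window 1): ALLOW
  req#2 t=12ms (window 1): ALLOW
  req#3 t=12ms (window 1): ALLOW
  req#4 t=13ms (window 1): ALLOW
  req#5 t=13ms (window 1): DENY
  req#6 t=13ms (window 1): DENY
  req#7 t=14ms (window 1): DENY
  req#8 t=14ms (window 1): DENY
  req#9 t=14ms (window 1): DENY
  req#10 t=14ms (window 1): DENY
  req#11 t=14ms (window 1): DENY
  req#12 t=14ms (window 1): DENY
  req#13 t=14ms (window 1): DENY
  req#14 t=15ms (window 1): DENY
  req#15 t=15ms (window 1): DENY
  req#16 t=16ms (window 1): DENY
  req#17 t=16ms (window 1): DENY
  req#18 t=18ms (window 2): ALLOW

Allowed counts by window: 4 1

Answer: 4 1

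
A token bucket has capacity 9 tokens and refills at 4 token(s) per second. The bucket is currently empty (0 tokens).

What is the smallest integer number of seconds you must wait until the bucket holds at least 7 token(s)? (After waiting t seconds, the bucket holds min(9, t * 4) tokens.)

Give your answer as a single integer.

Need t * 4 >= 7, so t >= 7/4.
Smallest integer t = ceil(7/4) = 2.

Answer: 2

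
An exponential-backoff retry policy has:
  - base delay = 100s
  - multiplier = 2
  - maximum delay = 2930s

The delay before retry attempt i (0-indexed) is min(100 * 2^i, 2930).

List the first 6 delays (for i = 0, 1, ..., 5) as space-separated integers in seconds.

Answer: 100 200 400 800 1600 2930

Derivation:
Computing each delay:
  i=0: min(100*2^0, 2930) = 100
  i=1: min(100*2^1, 2930) = 200
  i=2: min(100*2^2, 2930) = 400
  i=3: min(100*2^3, 2930) = 800
  i=4: min(100*2^4, 2930) = 1600
  i=5: min(100*2^5, 2930) = 2930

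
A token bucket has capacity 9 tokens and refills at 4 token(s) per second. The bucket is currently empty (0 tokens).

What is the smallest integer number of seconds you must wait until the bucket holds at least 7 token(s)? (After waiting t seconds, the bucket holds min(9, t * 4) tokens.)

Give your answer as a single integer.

Answer: 2

Derivation:
Need t * 4 >= 7, so t >= 7/4.
Smallest integer t = ceil(7/4) = 2.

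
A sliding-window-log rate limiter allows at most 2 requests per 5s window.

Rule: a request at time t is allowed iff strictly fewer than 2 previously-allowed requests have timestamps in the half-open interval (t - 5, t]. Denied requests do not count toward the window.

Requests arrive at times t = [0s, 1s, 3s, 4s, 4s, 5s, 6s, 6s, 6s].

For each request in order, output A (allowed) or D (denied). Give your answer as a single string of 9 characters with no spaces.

Answer: AADDDAADD

Derivation:
Tracking allowed requests in the window:
  req#1 t=0s: ALLOW
  req#2 t=1s: ALLOW
  req#3 t=3s: DENY
  req#4 t=4s: DENY
  req#5 t=4s: DENY
  req#6 t=5s: ALLOW
  req#7 t=6s: ALLOW
  req#8 t=6s: DENY
  req#9 t=6s: DENY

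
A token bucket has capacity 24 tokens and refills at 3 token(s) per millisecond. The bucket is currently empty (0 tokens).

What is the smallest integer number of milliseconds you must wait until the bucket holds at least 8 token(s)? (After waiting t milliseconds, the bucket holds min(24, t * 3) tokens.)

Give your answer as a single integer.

Answer: 3

Derivation:
Need t * 3 >= 8, so t >= 8/3.
Smallest integer t = ceil(8/3) = 3.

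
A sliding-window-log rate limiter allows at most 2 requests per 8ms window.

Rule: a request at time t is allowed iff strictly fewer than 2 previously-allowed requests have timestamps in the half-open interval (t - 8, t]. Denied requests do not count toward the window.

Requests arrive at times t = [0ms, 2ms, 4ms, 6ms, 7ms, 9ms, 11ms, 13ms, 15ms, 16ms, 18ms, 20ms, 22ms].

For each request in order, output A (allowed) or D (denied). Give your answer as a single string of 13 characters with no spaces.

Tracking allowed requests in the window:
  req#1 t=0ms: ALLOW
  req#2 t=2ms: ALLOW
  req#3 t=4ms: DENY
  req#4 t=6ms: DENY
  req#5 t=7ms: DENY
  req#6 t=9ms: ALLOW
  req#7 t=11ms: ALLOW
  req#8 t=13ms: DENY
  req#9 t=15ms: DENY
  req#10 t=16ms: DENY
  req#11 t=18ms: ALLOW
  req#12 t=20ms: ALLOW
  req#13 t=22ms: DENY

Answer: AADDDAADDDAAD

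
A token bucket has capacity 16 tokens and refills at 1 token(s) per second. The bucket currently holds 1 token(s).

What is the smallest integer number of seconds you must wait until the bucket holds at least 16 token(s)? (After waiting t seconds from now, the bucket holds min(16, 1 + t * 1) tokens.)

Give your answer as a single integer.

Need 1 + t * 1 >= 16, so t >= 15/1.
Smallest integer t = ceil(15/1) = 15.

Answer: 15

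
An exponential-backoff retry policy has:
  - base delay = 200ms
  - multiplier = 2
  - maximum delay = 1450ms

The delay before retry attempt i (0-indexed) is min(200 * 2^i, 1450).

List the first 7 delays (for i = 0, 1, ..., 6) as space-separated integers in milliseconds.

Answer: 200 400 800 1450 1450 1450 1450

Derivation:
Computing each delay:
  i=0: min(200*2^0, 1450) = 200
  i=1: min(200*2^1, 1450) = 400
  i=2: min(200*2^2, 1450) = 800
  i=3: min(200*2^3, 1450) = 1450
  i=4: min(200*2^4, 1450) = 1450
  i=5: min(200*2^5, 1450) = 1450
  i=6: min(200*2^6, 1450) = 1450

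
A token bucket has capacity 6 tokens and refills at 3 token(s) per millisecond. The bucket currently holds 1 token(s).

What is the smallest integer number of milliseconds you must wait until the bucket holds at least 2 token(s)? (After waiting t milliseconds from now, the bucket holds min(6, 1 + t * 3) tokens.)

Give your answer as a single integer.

Need 1 + t * 3 >= 2, so t >= 1/3.
Smallest integer t = ceil(1/3) = 1.

Answer: 1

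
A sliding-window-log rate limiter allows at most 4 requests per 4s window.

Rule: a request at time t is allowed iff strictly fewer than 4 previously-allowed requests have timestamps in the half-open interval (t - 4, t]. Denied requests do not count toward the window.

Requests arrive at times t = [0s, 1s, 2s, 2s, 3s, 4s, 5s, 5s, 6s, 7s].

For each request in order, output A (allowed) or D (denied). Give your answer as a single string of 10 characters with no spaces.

Answer: AAAADAADAA

Derivation:
Tracking allowed requests in the window:
  req#1 t=0s: ALLOW
  req#2 t=1s: ALLOW
  req#3 t=2s: ALLOW
  req#4 t=2s: ALLOW
  req#5 t=3s: DENY
  req#6 t=4s: ALLOW
  req#7 t=5s: ALLOW
  req#8 t=5s: DENY
  req#9 t=6s: ALLOW
  req#10 t=7s: ALLOW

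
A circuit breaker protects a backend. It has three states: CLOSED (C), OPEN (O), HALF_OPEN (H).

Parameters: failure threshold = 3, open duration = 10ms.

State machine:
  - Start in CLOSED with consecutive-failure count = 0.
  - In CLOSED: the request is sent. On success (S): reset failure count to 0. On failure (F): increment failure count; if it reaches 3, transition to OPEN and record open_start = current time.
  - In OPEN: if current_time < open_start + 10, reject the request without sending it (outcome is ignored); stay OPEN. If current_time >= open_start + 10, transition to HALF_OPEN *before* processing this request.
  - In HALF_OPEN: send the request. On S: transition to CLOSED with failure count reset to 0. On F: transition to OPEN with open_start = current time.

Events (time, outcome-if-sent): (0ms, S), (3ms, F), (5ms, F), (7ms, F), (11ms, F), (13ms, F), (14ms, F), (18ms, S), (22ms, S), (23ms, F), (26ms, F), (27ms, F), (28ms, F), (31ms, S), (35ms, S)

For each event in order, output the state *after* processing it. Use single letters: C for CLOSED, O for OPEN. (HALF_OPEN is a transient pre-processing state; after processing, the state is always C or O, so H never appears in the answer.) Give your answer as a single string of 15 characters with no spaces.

State after each event:
  event#1 t=0ms outcome=S: state=CLOSED
  event#2 t=3ms outcome=F: state=CLOSED
  event#3 t=5ms outcome=F: state=CLOSED
  event#4 t=7ms outcome=F: state=OPEN
  event#5 t=11ms outcome=F: state=OPEN
  event#6 t=13ms outcome=F: state=OPEN
  event#7 t=14ms outcome=F: state=OPEN
  event#8 t=18ms outcome=S: state=CLOSED
  event#9 t=22ms outcome=S: state=CLOSED
  event#10 t=23ms outcome=F: state=CLOSED
  event#11 t=26ms outcome=F: state=CLOSED
  event#12 t=27ms outcome=F: state=OPEN
  event#13 t=28ms outcome=F: state=OPEN
  event#14 t=31ms outcome=S: state=OPEN
  event#15 t=35ms outcome=S: state=OPEN

Answer: CCCOOOOCCCCOOOO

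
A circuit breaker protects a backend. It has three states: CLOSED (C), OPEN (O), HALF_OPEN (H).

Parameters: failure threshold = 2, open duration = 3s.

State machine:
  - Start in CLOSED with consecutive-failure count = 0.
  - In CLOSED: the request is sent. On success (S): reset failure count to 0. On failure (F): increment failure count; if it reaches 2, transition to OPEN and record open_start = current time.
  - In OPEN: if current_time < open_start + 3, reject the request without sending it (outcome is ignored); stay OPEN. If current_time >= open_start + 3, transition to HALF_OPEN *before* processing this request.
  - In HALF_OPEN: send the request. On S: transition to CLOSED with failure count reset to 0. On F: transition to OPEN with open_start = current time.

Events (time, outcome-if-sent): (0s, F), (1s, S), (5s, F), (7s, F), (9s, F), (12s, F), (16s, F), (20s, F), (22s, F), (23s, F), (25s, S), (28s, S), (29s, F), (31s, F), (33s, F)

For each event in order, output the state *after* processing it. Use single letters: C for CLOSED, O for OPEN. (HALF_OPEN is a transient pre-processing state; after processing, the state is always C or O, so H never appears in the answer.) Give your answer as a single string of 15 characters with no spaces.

Answer: CCCOOOOOOOOCCOO

Derivation:
State after each event:
  event#1 t=0s outcome=F: state=CLOSED
  event#2 t=1s outcome=S: state=CLOSED
  event#3 t=5s outcome=F: state=CLOSED
  event#4 t=7s outcome=F: state=OPEN
  event#5 t=9s outcome=F: state=OPEN
  event#6 t=12s outcome=F: state=OPEN
  event#7 t=16s outcome=F: state=OPEN
  event#8 t=20s outcome=F: state=OPEN
  event#9 t=22s outcome=F: state=OPEN
  event#10 t=23s outcome=F: state=OPEN
  event#11 t=25s outcome=S: state=OPEN
  event#12 t=28s outcome=S: state=CLOSED
  event#13 t=29s outcome=F: state=CLOSED
  event#14 t=31s outcome=F: state=OPEN
  event#15 t=33s outcome=F: state=OPEN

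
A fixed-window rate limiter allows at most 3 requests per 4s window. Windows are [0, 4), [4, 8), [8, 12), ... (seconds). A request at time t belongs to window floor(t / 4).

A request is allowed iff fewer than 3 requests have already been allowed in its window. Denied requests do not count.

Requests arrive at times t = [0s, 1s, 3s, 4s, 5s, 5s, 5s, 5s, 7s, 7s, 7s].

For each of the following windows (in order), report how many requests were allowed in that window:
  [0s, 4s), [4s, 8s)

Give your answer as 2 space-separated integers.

Answer: 3 3

Derivation:
Processing requests:
  req#1 t=0s (window 0): ALLOW
  req#2 t=1s (window 0): ALLOW
  req#3 t=3s (window 0): ALLOW
  req#4 t=4s (window 1): ALLOW
  req#5 t=5s (window 1): ALLOW
  req#6 t=5s (window 1): ALLOW
  req#7 t=5s (window 1): DENY
  req#8 t=5s (window 1): DENY
  req#9 t=7s (window 1): DENY
  req#10 t=7s (window 1): DENY
  req#11 t=7s (window 1): DENY

Allowed counts by window: 3 3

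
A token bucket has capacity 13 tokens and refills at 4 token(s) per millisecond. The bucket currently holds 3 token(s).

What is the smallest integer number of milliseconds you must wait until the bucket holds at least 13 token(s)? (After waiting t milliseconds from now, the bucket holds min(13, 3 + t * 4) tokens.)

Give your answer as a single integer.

Answer: 3

Derivation:
Need 3 + t * 4 >= 13, so t >= 10/4.
Smallest integer t = ceil(10/4) = 3.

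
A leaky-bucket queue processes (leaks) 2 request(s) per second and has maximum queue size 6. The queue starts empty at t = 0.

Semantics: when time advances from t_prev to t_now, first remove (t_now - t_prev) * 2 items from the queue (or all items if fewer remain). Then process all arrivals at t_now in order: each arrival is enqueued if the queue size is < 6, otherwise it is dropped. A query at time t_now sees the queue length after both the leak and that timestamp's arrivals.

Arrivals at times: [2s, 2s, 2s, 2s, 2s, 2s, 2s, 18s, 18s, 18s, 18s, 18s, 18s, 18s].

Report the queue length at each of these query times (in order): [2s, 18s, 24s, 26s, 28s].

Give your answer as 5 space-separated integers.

Queue lengths at query times:
  query t=2s: backlog = 6
  query t=18s: backlog = 6
  query t=24s: backlog = 0
  query t=26s: backlog = 0
  query t=28s: backlog = 0

Answer: 6 6 0 0 0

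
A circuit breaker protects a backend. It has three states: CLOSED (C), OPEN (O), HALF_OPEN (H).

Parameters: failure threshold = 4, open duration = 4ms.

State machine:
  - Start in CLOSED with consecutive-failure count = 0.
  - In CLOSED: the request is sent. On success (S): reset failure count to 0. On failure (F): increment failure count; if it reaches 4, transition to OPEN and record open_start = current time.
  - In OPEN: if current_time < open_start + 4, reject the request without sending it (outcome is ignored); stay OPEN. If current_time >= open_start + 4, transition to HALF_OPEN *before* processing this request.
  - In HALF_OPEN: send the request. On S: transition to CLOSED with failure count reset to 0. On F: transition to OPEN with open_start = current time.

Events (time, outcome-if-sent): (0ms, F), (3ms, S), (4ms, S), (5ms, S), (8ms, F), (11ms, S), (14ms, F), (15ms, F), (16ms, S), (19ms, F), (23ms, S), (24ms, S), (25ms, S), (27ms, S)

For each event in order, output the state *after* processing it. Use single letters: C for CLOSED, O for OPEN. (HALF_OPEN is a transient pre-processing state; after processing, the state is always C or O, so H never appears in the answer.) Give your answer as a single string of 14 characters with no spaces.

Answer: CCCCCCCCCCCCCC

Derivation:
State after each event:
  event#1 t=0ms outcome=F: state=CLOSED
  event#2 t=3ms outcome=S: state=CLOSED
  event#3 t=4ms outcome=S: state=CLOSED
  event#4 t=5ms outcome=S: state=CLOSED
  event#5 t=8ms outcome=F: state=CLOSED
  event#6 t=11ms outcome=S: state=CLOSED
  event#7 t=14ms outcome=F: state=CLOSED
  event#8 t=15ms outcome=F: state=CLOSED
  event#9 t=16ms outcome=S: state=CLOSED
  event#10 t=19ms outcome=F: state=CLOSED
  event#11 t=23ms outcome=S: state=CLOSED
  event#12 t=24ms outcome=S: state=CLOSED
  event#13 t=25ms outcome=S: state=CLOSED
  event#14 t=27ms outcome=S: state=CLOSED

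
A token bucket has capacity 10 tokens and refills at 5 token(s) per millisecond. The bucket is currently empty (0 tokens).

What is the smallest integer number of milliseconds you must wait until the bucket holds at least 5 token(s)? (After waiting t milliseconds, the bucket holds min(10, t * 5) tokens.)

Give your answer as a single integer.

Need t * 5 >= 5, so t >= 5/5.
Smallest integer t = ceil(5/5) = 1.

Answer: 1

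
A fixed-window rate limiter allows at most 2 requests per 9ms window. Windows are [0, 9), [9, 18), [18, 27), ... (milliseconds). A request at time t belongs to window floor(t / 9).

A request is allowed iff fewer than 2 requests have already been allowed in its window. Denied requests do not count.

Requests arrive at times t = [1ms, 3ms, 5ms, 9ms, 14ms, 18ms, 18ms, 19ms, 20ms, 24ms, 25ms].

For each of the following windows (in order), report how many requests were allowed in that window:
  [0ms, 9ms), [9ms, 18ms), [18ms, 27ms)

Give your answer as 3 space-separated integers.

Processing requests:
  req#1 t=1ms (window 0): ALLOW
  req#2 t=3ms (window 0): ALLOW
  req#3 t=5ms (window 0): DENY
  req#4 t=9ms (window 1): ALLOW
  req#5 t=14ms (window 1): ALLOW
  req#6 t=18ms (window 2): ALLOW
  req#7 t=18ms (window 2): ALLOW
  req#8 t=19ms (window 2): DENY
  req#9 t=20ms (window 2): DENY
  req#10 t=24ms (window 2): DENY
  req#11 t=25ms (window 2): DENY

Allowed counts by window: 2 2 2

Answer: 2 2 2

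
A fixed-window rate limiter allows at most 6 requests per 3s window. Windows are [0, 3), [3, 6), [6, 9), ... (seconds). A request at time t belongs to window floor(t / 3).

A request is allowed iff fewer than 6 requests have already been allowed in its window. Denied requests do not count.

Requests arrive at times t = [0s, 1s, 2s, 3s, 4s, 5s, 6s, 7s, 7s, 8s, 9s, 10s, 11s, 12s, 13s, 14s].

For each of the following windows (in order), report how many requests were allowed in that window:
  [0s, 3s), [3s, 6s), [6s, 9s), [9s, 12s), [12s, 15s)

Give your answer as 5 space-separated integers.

Processing requests:
  req#1 t=0s (window 0): ALLOW
  req#2 t=1s (window 0): ALLOW
  req#3 t=2s (window 0): ALLOW
  req#4 t=3s (window 1): ALLOW
  req#5 t=4s (window 1): ALLOW
  req#6 t=5s (window 1): ALLOW
  req#7 t=6s (window 2): ALLOW
  req#8 t=7s (window 2): ALLOW
  req#9 t=7s (window 2): ALLOW
  req#10 t=8s (window 2): ALLOW
  req#11 t=9s (window 3): ALLOW
  req#12 t=10s (window 3): ALLOW
  req#13 t=11s (window 3): ALLOW
  req#14 t=12s (window 4): ALLOW
  req#15 t=13s (window 4): ALLOW
  req#16 t=14s (window 4): ALLOW

Allowed counts by window: 3 3 4 3 3

Answer: 3 3 4 3 3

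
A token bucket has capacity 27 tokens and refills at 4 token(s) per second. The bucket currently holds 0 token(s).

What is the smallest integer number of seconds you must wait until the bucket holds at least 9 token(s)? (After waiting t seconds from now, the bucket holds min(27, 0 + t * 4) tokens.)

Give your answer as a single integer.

Answer: 3

Derivation:
Need 0 + t * 4 >= 9, so t >= 9/4.
Smallest integer t = ceil(9/4) = 3.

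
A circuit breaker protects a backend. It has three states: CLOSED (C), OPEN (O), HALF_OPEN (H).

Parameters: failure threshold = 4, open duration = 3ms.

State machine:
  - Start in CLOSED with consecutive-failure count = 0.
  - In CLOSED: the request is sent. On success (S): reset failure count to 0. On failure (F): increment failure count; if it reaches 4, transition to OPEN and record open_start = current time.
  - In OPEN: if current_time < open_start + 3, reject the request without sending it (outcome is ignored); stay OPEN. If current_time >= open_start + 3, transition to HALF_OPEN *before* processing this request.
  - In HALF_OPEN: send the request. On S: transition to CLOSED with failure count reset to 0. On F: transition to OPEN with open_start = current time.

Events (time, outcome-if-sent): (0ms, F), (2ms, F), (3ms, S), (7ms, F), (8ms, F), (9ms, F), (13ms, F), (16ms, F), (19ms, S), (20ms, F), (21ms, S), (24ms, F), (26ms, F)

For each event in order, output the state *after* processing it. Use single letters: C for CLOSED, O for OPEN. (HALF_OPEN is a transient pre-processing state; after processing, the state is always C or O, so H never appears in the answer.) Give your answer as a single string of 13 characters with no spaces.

State after each event:
  event#1 t=0ms outcome=F: state=CLOSED
  event#2 t=2ms outcome=F: state=CLOSED
  event#3 t=3ms outcome=S: state=CLOSED
  event#4 t=7ms outcome=F: state=CLOSED
  event#5 t=8ms outcome=F: state=CLOSED
  event#6 t=9ms outcome=F: state=CLOSED
  event#7 t=13ms outcome=F: state=OPEN
  event#8 t=16ms outcome=F: state=OPEN
  event#9 t=19ms outcome=S: state=CLOSED
  event#10 t=20ms outcome=F: state=CLOSED
  event#11 t=21ms outcome=S: state=CLOSED
  event#12 t=24ms outcome=F: state=CLOSED
  event#13 t=26ms outcome=F: state=CLOSED

Answer: CCCCCCOOCCCCC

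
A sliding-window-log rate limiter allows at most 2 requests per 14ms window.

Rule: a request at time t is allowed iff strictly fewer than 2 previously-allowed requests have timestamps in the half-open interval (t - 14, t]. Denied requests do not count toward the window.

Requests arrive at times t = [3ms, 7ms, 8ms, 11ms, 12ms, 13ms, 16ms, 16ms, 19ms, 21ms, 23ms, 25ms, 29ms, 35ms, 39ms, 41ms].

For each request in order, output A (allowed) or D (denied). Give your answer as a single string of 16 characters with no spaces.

Tracking allowed requests in the window:
  req#1 t=3ms: ALLOW
  req#2 t=7ms: ALLOW
  req#3 t=8ms: DENY
  req#4 t=11ms: DENY
  req#5 t=12ms: DENY
  req#6 t=13ms: DENY
  req#7 t=16ms: DENY
  req#8 t=16ms: DENY
  req#9 t=19ms: ALLOW
  req#10 t=21ms: ALLOW
  req#11 t=23ms: DENY
  req#12 t=25ms: DENY
  req#13 t=29ms: DENY
  req#14 t=35ms: ALLOW
  req#15 t=39ms: ALLOW
  req#16 t=41ms: DENY

Answer: AADDDDDDAADDDAAD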